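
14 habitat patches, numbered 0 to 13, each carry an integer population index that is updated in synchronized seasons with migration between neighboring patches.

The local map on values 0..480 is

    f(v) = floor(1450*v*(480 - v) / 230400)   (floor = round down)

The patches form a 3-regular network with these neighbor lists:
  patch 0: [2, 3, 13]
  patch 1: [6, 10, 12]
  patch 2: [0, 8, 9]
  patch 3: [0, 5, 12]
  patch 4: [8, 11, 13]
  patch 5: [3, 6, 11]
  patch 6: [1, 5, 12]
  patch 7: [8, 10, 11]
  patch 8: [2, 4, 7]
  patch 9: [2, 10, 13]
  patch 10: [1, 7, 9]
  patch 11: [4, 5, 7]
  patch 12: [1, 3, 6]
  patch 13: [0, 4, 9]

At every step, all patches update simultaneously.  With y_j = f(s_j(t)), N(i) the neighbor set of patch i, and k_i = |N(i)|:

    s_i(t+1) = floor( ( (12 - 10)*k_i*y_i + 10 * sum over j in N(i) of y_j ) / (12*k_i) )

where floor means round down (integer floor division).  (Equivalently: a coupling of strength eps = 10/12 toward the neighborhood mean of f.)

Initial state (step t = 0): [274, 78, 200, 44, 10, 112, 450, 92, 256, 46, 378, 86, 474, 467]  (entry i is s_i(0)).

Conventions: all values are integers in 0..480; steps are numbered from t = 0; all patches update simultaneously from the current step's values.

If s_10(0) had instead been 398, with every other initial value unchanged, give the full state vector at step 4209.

Simulating step by step:
t=0: [274, 78, 200, 44, 10, 112, 450, 92, 256, 46, 398, 86, 474, 467]
t=1: [200, 117, 292, 195, 174, 159, 145, 253, 228, 186, 185, 177, 114, 147]
t=2: [337, 297, 351, 317, 335, 328, 286, 349, 349, 334, 327, 338, 299, 337]
t=3: [303, 335, 296, 319, 298, 323, 334, 298, 291, 301, 312, 301, 338, 304]
t=4: [334, 311, 340, 319, 340, 322, 308, 338, 342, 336, 328, 334, 309, 338]
t=5: [307, 326, 301, 319, 301, 320, 328, 304, 299, 304, 312, 306, 329, 302]
t=6: [333, 317, 337, 322, 337, 323, 315, 334, 338, 335, 329, 332, 316, 336]
t=7: [308, 322, 304, 318, 304, 318, 323, 307, 303, 306, 312, 309, 324, 305]
t=8: [331, 321, 335, 324, 334, 324, 320, 332, 335, 333, 329, 331, 320, 334]
t=9: [309, 319, 307, 316, 306, 316, 320, 309, 306, 307, 312, 310, 320, 307]
t=10: [331, 324, 333, 326, 333, 326, 323, 331, 333, 332, 329, 331, 323, 333]
t=11: [310, 316, 308, 314, 308, 314, 317, 310, 308, 309, 312, 310, 317, 308]
t=12: [331, 326, 332, 328, 332, 328, 326, 331, 332, 331, 329, 330, 326, 332]
t=13: [310, 314, 309, 312, 309, 313, 314, 310, 309, 310, 311, 310, 314, 309]
t=14: [331, 328, 331, 329, 331, 329, 328, 331, 331, 331, 330, 330, 328, 331]
t=15: [310, 312, 310, 311, 310, 312, 312, 310, 310, 310, 311, 310, 312, 310]
t=16: [330, 329, 331, 329, 331, 329, 329, 330, 331, 330, 330, 330, 329, 331]
t=17: [310, 311, 310, 311, 310, 311, 312, 310, 310, 310, 311, 311, 312, 310]
t=18: [330, 329, 331, 330, 330, 329, 329, 330, 331, 330, 330, 330, 329, 331]
t=19: [310, 311, 310, 311, 310, 311, 312, 310, 310, 310, 311, 311, 311, 310]
t=20: [330, 329, 331, 330, 330, 329, 329, 330, 331, 330, 330, 330, 329, 331]

Answer: [310, 311, 310, 311, 310, 311, 312, 310, 310, 310, 311, 311, 311, 310]
Key observation: The state at step 18, [330, 329, 331, 330, 330, 329, 329, 330, 331, 330, 330, 330, 329, 331], reappears at step 20: the system is in a cycle of period 2 from step 18 on.  Therefore the state at step 4209 equals the state at step 18 + ((4209 - 18) mod 2) = 19, which is [310, 311, 310, 311, 310, 311, 312, 310, 310, 310, 311, 311, 311, 310].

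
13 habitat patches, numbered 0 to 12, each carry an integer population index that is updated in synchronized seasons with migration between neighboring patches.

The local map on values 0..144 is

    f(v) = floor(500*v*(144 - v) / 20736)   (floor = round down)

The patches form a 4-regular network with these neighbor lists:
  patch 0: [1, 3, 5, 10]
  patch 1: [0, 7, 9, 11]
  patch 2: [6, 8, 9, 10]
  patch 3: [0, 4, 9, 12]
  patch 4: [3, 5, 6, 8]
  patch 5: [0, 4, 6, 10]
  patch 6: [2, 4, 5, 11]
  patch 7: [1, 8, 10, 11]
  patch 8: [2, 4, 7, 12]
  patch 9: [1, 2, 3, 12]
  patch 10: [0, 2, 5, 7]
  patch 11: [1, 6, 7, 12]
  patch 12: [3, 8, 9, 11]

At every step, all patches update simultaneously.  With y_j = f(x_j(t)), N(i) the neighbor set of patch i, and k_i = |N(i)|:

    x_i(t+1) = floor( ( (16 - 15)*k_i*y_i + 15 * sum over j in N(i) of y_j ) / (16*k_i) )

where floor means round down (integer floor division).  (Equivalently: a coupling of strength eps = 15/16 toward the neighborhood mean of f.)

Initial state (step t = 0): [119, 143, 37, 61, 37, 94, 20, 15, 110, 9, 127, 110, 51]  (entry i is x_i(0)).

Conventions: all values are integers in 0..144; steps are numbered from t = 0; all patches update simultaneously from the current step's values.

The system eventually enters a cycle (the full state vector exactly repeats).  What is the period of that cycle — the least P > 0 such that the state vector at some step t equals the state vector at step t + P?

Answer: 4
Key observation: The state at step 4, [124, 124, 124, 124, 124, 124, 124, 124, 124, 124, 124, 124, 124], reappears at step 8 — and no state repeats earlier — so the cycle the system enters has period 4.

Derivation:
t=0: [119, 143, 37, 61, 37, 94, 20, 15, 110, 9, 127, 110, 51]
t=1: [72, 55, 59, 80, 95, 71, 95, 57, 87, 80, 79, 57, 84]
t=2: [122, 121, 119, 120, 119, 118, 118, 119, 118, 120, 122, 117, 121]
t=3: [67, 69, 69, 67, 71, 68, 72, 70, 70, 68, 69, 69, 71]
t=4: [124, 124, 124, 124, 124, 124, 124, 124, 124, 124, 124, 124, 124]
t=5: [59, 59, 59, 59, 59, 59, 59, 59, 59, 59, 59, 59, 59]
t=6: [120, 120, 120, 120, 120, 120, 120, 120, 120, 120, 120, 120, 120]
t=7: [69, 69, 69, 69, 69, 69, 69, 69, 69, 69, 69, 69, 69]
t=8: [124, 124, 124, 124, 124, 124, 124, 124, 124, 124, 124, 124, 124]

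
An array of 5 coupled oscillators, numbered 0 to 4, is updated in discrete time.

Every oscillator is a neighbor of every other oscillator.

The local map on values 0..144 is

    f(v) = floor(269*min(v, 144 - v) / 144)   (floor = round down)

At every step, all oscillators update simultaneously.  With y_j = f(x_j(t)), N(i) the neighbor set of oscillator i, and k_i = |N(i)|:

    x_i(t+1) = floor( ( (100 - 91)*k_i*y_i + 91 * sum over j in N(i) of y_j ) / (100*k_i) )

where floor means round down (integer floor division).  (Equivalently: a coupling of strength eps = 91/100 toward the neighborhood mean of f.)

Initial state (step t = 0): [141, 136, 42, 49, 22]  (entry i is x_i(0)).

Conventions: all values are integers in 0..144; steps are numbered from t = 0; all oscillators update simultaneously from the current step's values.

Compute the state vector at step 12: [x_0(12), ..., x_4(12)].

Simulating step by step:
t=0: [141, 136, 42, 49, 22]
t=1: [51, 50, 41, 39, 46]
t=2: [82, 82, 85, 85, 84]
t=3: [112, 112, 112, 112, 112]
t=4: [59, 59, 59, 59, 59]
t=5: [110, 110, 110, 110, 110]
t=6: [63, 63, 63, 63, 63]
t=7: [117, 117, 117, 117, 117]
t=8: [50, 50, 50, 50, 50]
t=9: [93, 93, 93, 93, 93]
t=10: [95, 95, 95, 95, 95]
t=11: [91, 91, 91, 91, 91]
t=12: [99, 99, 99, 99, 99]

Answer: [99, 99, 99, 99, 99]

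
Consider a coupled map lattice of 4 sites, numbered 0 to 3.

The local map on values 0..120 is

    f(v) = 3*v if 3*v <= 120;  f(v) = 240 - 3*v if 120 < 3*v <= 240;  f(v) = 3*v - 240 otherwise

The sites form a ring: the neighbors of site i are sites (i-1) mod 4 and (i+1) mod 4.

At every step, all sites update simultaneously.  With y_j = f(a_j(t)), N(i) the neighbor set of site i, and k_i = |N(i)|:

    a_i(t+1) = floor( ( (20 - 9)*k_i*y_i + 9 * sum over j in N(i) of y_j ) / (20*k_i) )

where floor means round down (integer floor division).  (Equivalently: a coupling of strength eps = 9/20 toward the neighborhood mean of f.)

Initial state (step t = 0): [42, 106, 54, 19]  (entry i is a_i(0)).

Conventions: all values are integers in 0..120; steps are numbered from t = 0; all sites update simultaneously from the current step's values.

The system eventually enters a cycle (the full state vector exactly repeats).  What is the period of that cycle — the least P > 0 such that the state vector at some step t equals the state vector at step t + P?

Answer: 2
Key observation: The state at step 24, [48, 48, 48, 48], reappears at step 26 — and no state repeats earlier — so the cycle the system enters has period 2.

Derivation:
t=0: [42, 106, 54, 19]
t=1: [93, 86, 73, 74]
t=2: [29, 23, 19, 23]
t=3: [78, 70, 62, 70]
t=4: [16, 30, 43, 30]
t=5: [66, 85, 101, 85]
t=6: [29, 31, 41, 31]
t=7: [89, 97, 106, 97]
t=8: [37, 51, 65, 51]
t=9: [100, 82, 63, 82]
t=10: [35, 28, 30, 28]
t=11: [95, 90, 87, 90]
t=12: [38, 31, 25, 31]
t=13: [104, 93, 83, 93]
t=14: [57, 39, 22, 39]
t=15: [90, 94, 88, 94]
t=16: [35, 35, 32, 35]
t=17: [105, 102, 100, 102]
t=18: [70, 66, 62, 66]
t=19: [35, 42, 48, 42]
t=20: [109, 107, 104, 107]
t=21: [84, 80, 76, 80]
t=22: [6, 5, 6, 5]
t=23: [16, 16, 16, 16]
t=24: [48, 48, 48, 48]
t=25: [96, 96, 96, 96]
t=26: [48, 48, 48, 48]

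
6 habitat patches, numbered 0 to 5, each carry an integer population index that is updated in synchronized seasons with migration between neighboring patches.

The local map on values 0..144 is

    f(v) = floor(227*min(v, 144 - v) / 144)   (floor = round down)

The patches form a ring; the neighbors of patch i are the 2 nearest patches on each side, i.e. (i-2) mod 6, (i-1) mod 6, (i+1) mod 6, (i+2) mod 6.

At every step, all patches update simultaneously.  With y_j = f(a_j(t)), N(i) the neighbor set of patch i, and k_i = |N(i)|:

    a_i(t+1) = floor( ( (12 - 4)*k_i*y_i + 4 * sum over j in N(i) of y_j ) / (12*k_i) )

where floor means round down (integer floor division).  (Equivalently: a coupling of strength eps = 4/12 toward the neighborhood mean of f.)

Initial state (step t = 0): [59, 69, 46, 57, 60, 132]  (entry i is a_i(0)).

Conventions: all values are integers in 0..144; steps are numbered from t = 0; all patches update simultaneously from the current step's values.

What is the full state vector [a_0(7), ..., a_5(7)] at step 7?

Simulating step by step:
t=0: [59, 69, 46, 57, 60, 132]
t=1: [86, 94, 80, 83, 85, 44]
t=2: [89, 81, 96, 92, 91, 75]
t=3: [87, 95, 79, 84, 84, 101]
t=4: [87, 80, 97, 91, 92, 74]
t=5: [89, 96, 78, 85, 83, 102]
t=6: [85, 79, 98, 90, 93, 73]
t=7: [92, 98, 78, 87, 83, 104]

Answer: [92, 98, 78, 87, 83, 104]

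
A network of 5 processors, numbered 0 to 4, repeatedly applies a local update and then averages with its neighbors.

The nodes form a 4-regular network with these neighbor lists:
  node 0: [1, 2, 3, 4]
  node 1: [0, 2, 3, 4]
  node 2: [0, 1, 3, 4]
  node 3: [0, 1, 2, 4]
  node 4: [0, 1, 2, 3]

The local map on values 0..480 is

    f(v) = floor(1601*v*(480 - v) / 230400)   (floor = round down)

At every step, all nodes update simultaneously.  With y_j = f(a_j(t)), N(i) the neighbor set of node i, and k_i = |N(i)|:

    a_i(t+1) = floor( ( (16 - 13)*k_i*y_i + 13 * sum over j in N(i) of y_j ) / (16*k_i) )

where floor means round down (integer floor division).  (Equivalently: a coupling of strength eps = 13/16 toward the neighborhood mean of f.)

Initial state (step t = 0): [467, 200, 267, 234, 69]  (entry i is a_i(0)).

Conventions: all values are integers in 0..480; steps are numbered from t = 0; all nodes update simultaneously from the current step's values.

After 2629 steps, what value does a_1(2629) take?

Simulating step by step:
t=0: [467, 200, 267, 234, 69]
t=1: [288, 282, 282, 282, 285]
t=2: [386, 386, 386, 386, 386]
t=3: [252, 252, 252, 252, 252]
t=4: [399, 399, 399, 399, 399]
t=5: [224, 224, 224, 224, 224]
t=6: [398, 398, 398, 398, 398]
t=7: [226, 226, 226, 226, 226]
t=8: [398, 398, 398, 398, 398]

Answer: a_1(2629) = 226
Key observation: The state at step 6, [398, 398, 398, 398, 398], reappears at step 8: the system is in a cycle of period 2 from step 6 on.  Therefore the state at step 2629 equals the state at step 6 + ((2629 - 6) mod 2) = 7, which is [226, 226, 226, 226, 226].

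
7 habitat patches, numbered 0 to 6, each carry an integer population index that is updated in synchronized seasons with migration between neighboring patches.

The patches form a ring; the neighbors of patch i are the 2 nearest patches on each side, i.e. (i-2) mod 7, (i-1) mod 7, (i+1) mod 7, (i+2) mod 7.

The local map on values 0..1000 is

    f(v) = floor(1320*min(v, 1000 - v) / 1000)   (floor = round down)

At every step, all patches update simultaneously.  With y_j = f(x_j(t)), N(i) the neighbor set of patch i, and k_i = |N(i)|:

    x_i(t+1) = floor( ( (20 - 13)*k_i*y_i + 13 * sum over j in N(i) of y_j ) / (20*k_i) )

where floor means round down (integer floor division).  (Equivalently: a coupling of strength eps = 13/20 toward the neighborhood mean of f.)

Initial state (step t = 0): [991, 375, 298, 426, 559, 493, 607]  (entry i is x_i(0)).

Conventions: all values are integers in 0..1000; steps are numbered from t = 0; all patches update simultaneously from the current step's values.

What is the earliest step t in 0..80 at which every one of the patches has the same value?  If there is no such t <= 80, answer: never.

Simulating step by step:
t=0: [991, 375, 298, 426, 559, 493, 607]  (not all equal)
t=1: [337, 414, 405, 541, 548, 499, 463]  (not all equal)
t=2: [537, 547, 542, 591, 599, 596, 578]  (not all equal)
t=3: [586, 584, 581, 556, 548, 549, 563]  (not all equal)
t=4: [560, 559, 563, 577, 583, 582, 573]  (not all equal)
t=5: [572, 573, 570, 562, 557, 558, 564]  (not all equal)
t=6: [569, 568, 570, 575, 578, 577, 574]  (not all equal)
t=7: [565, 566, 565, 562, 560, 560, 562]  (not all equal)
t=8: [575, 574, 575, 577, 578, 578, 577]  (not all equal)
t=9: [560, 560, 560, 558, 557, 557, 558]  (not all equal)
t=10: [581, 580, 581, 582, 583, 583, 582]  (not all equal)
t=11: [552, 552, 552, 551, 550, 550, 551]  (not all equal)
t=12: [591, 591, 591, 592, 592, 592, 592]  (not all equal)
t=13: [538, 538, 538, 538, 538, 538, 538]  (all equal)

Answer: 13
Key observation: Synchronization is absorbing here: once all patches are equal they stay equal, and step 13 is the first all-equal step.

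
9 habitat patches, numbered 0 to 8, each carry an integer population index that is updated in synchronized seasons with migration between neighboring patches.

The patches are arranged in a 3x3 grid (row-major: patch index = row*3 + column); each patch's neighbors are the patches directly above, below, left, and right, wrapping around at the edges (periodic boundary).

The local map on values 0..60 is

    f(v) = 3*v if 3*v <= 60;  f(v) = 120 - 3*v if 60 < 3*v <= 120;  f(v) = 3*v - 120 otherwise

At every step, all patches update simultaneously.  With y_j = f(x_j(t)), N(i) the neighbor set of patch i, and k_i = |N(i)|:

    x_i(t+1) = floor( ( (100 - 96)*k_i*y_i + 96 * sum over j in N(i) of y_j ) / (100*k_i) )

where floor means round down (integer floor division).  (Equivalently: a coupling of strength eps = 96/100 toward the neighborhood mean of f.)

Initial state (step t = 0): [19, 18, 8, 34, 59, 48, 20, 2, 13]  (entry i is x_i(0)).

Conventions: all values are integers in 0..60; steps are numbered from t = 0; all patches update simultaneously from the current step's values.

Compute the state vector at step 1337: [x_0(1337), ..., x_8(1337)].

Simulating step by step:
t=0: [19, 18, 8, 34, 59, 48, 20, 2, 13]
t=1: [39, 36, 42, 48, 26, 34, 31, 50, 28]
t=2: [16, 19, 16, 22, 21, 26, 23, 29, 20]
t=3: [52, 46, 51, 49, 46, 54, 48, 55, 44]
t=4: [25, 32, 27, 29, 32, 23, 29, 19, 35]
t=5: [32, 40, 33, 38, 40, 28, 37, 25, 43]
t=6: [9, 21, 17, 16, 20, 10, 20, 6, 27]
t=7: [52, 39, 38, 44, 39, 48, 34, 52, 39]
t=8: [10, 19, 16, 19, 18, 6, 21, 7, 20]
t=9: [53, 39, 41, 40, 38, 53, 42, 55, 36]
t=10: [4, 22, 22, 21, 21, 6, 23, 8, 22]
t=11: [52, 37, 35, 35, 39, 54, 37, 52, 37]
t=12: [12, 21, 23, 22, 24, 11, 23, 8, 24]
t=13: [52, 40, 43, 42, 42, 49, 40, 49, 40]
t=14: [5, 18, 15, 16, 14, 6, 16, 2, 15]
t=15: [47, 28, 33, 31, 31, 43, 29, 45, 29]
t=16: [28, 21, 24, 22, 21, 26, 24, 31, 20]
t=17: [51, 42, 48, 46, 45, 54, 44, 54, 42]
t=18: [15, 27, 21, 25, 26, 16, 24, 11, 29]
t=19: [47, 44, 41, 45, 41, 44, 39, 40, 45]
t=20: [8, 6, 14, 9, 9, 9, 12, 7, 4]
t=21: [30, 28, 21, 28, 23, 27, 21, 23, 30]
t=22: [45, 46, 34, 43, 40, 43, 37, 43, 50]
t=23: [13, 10, 18, 8, 10, 14, 15, 14, 12]
t=24: [38, 40, 37, 38, 34, 36, 35, 35, 45]
t=25: [7, 11, 8, 12, 8, 12, 10, 12, 12]
t=26: [30, 26, 31, 28, 34, 30, 32, 30, 31]
t=27: [32, 26, 32, 25, 33, 27, 30, 27, 27]
t=28: [34, 27, 35, 29, 40, 32, 36, 33, 33]
t=29: [24, 14, 25, 14, 28, 17, 22, 18, 18]
t=30: [45, 45, 48, 47, 46, 44, 49, 46, 51]
t=31: [21, 18, 18, 18, 16, 23, 21, 23, 20]
t=32: [54, 52, 55, 53, 52, 53, 55, 54, 53]
t=33: [41, 41, 39, 40, 38, 39, 40, 39, 42]
t=34: [1, 3, 3, 2, 2, 3, 2, 3, 2]
t=35: [7, 6, 6, 6, 8, 6, 6, 6, 8]
t=36: [18, 20, 20, 20, 18, 20, 20, 20, 18]
t=37: [59, 57, 57, 57, 59, 57, 57, 57, 59]
t=38: [51, 53, 53, 53, 51, 53, 53, 53, 51]
t=39: [38, 36, 36, 36, 38, 36, 36, 36, 38]
t=40: [11, 9, 9, 9, 11, 9, 9, 9, 11]
t=41: [27, 29, 29, 29, 27, 29, 29, 29, 27]
t=42: [33, 35, 35, 35, 33, 35, 35, 35, 33]
t=43: [15, 17, 17, 17, 15, 17, 17, 17, 15]
t=44: [50, 48, 48, 48, 50, 48, 48, 48, 50]
t=45: [24, 26, 26, 26, 24, 26, 26, 26, 24]
t=46: [42, 44, 44, 44, 42, 44, 44, 44, 42]
t=47: [11, 9, 9, 9, 11, 9, 9, 9, 11]

Answer: [33, 35, 35, 35, 33, 35, 35, 35, 33]
Key observation: The state at step 40, [11, 9, 9, 9, 11, 9, 9, 9, 11], reappears at step 47: the system is in a cycle of period 7 from step 40 on.  Therefore the state at step 1337 equals the state at step 40 + ((1337 - 40) mod 7) = 42, which is [33, 35, 35, 35, 33, 35, 35, 35, 33].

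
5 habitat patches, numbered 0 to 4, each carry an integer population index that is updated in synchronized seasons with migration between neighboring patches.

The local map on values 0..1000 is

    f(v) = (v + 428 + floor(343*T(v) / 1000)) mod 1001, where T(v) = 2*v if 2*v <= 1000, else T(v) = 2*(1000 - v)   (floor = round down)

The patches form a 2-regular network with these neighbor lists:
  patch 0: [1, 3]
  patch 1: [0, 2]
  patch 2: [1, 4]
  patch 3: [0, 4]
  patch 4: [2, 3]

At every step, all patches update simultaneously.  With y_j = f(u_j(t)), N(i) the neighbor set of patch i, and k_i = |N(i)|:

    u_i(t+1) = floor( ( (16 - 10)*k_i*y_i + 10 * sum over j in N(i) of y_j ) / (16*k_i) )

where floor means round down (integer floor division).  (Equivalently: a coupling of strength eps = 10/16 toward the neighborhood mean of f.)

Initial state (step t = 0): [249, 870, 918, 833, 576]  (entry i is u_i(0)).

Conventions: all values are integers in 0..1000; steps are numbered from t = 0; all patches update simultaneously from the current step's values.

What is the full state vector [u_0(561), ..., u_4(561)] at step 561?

Simulating step by step:
t=0: [249, 870, 918, 833, 576]
t=1: [555, 534, 362, 496, 352]
t=2: [277, 206, 107, 194, 101]
t=3: [813, 760, 657, 749, 650]
t=4: [356, 346, 328, 344, 327]
t=5: [15, 318, 676, 316, 675]
t=6: [771, 604, 524, 602, 523]
t=7: [321, 310, 284, 310, 284]
t=8: [957, 942, 919, 942, 919]
t=9: [409, 407, 403, 407, 403]
t=10: [114, 111, 108, 111, 108]
t=11: [616, 615, 611, 615, 611]
t=12: [306, 305, 304, 305, 304]
t=13: [942, 941, 940, 941, 940]
t=14: [408, 408, 408, 408, 408]
t=15: [114, 114, 114, 114, 114]
t=16: [620, 620, 620, 620, 620]
t=17: [307, 307, 307, 307, 307]
t=18: [945, 945, 945, 945, 945]
t=19: [409, 409, 409, 409, 409]
t=20: [116, 116, 116, 116, 116]
t=21: [623, 623, 623, 623, 623]
t=22: [308, 308, 308, 308, 308]
t=23: [947, 947, 947, 947, 947]
t=24: [410, 410, 410, 410, 410]
t=25: [118, 118, 118, 118, 118]
t=26: [626, 626, 626, 626, 626]
t=27: [309, 309, 309, 309, 309]
t=28: [948, 948, 948, 948, 948]
t=29: [410, 410, 410, 410, 410]

Answer: [626, 626, 626, 626, 626]
Key observation: The state at step 24, [410, 410, 410, 410, 410], reappears at step 29: the system is in a cycle of period 5 from step 24 on.  Therefore the state at step 561 equals the state at step 24 + ((561 - 24) mod 5) = 26, which is [626, 626, 626, 626, 626].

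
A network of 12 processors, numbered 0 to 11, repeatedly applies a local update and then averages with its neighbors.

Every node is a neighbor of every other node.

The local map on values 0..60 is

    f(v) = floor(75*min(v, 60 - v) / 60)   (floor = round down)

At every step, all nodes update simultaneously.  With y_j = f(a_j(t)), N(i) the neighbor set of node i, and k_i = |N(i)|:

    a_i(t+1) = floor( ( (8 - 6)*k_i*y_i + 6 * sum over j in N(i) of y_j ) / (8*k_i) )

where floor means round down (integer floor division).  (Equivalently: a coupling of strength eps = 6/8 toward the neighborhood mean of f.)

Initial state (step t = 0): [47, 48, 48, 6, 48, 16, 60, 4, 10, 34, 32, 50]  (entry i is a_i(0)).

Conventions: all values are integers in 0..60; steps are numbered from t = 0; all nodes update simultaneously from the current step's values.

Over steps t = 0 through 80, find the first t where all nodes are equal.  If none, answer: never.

Answer: 3
Key observation: Synchronization is absorbing here: once all nodes are equal they stay equal, and step 3 is the first all-equal step.

Derivation:
t=0: [47, 48, 48, 6, 48, 16, 60, 4, 10, 34, 32, 50]  (not all equal)
t=1: [15, 15, 15, 13, 15, 16, 12, 13, 14, 18, 18, 14]  (not all equal)
t=2: [18, 18, 18, 17, 18, 18, 17, 17, 17, 18, 18, 17]  (not all equal)
t=3: [21, 21, 21, 21, 21, 21, 21, 21, 21, 21, 21, 21]  (all equal)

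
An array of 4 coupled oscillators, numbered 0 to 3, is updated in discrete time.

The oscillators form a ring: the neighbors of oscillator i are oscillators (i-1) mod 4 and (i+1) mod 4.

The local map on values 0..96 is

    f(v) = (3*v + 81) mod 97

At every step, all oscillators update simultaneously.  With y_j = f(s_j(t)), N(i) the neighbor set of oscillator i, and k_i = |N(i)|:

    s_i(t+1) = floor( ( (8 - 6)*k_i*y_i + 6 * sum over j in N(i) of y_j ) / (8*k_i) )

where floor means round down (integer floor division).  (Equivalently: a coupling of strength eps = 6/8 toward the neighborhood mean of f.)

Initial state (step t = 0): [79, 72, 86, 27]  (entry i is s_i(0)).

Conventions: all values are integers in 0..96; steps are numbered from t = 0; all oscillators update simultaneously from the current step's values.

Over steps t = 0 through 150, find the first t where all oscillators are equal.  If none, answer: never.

Answer: 19
Key observation: Synchronization is absorbing here: once all oscillators are equal they stay equal, and step 19 is the first all-equal step.

Derivation:
t=0: [79, 72, 86, 27]  (not all equal)
t=1: [33, 29, 38, 44]  (not all equal)
t=2: [54, 49, 34, 36]  (not all equal)
t=3: [59, 59, 68, 73]  (not all equal)
t=4: [43, 74, 50, 60]  (not all equal)
t=5: [33, 22, 38, 36]  (not all equal)
t=6: [74, 44, 53, 54]  (not all equal)
t=7: [28, 26, 37, 34]  (not all equal)
t=8: [72, 76, 79, 82]  (not all equal)
t=9: [21, 16, 27, 21]  (not all equal)
t=10: [41, 50, 45, 53]  (not all equal)
t=11: [33, 21, 36, 23]  (not all equal)
t=12: [58, 77, 60, 78]  (not all equal)
t=13: [32, 53, 33, 54]  (not all equal)
t=14: [55, 72, 56, 73]  (not all equal)
t=15: [18, 41, 19, 42]  (not all equal)
t=16: [18, 32, 18, 32]  (not all equal)
t=17: [69, 48, 69, 48]  (not all equal)
t=18: [46, 78, 46, 78]  (not all equal)
t=19: [24, 24, 24, 24]  (all equal)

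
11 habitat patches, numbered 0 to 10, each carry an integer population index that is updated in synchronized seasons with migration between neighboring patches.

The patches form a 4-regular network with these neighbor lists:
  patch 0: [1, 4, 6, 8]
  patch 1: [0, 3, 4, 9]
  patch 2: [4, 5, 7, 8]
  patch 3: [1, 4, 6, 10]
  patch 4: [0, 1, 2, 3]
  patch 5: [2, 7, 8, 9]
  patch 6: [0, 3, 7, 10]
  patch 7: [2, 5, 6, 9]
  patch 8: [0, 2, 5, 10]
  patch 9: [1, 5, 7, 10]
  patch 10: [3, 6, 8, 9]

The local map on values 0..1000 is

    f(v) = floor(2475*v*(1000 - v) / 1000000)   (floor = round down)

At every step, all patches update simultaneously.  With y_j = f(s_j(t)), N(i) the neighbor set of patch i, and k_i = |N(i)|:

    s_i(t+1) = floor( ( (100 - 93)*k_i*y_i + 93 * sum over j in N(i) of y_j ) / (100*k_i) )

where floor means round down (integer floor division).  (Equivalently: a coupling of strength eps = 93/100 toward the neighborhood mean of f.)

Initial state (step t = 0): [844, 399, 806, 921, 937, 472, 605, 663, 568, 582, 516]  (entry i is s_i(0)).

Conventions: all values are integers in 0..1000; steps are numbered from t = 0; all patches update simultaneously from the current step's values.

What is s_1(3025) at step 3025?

Answer: s_1(3025) = 595
Key observation: The state at step 6, [596, 596, 596, 596, 596, 596, 596, 596, 596, 596, 596], reappears at step 8: the system is in a cycle of period 2 from step 6 on.  Therefore the state at step 3025 equals the state at step 6 + ((3025 - 6) mod 2) = 7, which is [595, 595, 595, 595, 595, 595, 595, 595, 595, 595, 595].

Derivation:
t=0: [844, 399, 806, 921, 937, 472, 605, 663, 568, 582, 516]
t=1: [473, 332, 473, 465, 355, 542, 430, 549, 494, 595, 503]
t=2: [586, 594, 603, 586, 596, 610, 614, 608, 616, 597, 609]
t=3: [591, 597, 589, 592, 596, 590, 593, 590, 591, 590, 591]
t=4: [596, 596, 597, 596, 597, 598, 597, 598, 598, 597, 597]
t=5: [594, 595, 594, 595, 595, 594, 594, 594, 594, 594, 594]
t=6: [596, 596, 596, 596, 596, 596, 596, 596, 596, 596, 596]
t=7: [595, 595, 595, 595, 595, 595, 595, 595, 595, 595, 595]
t=8: [596, 596, 596, 596, 596, 596, 596, 596, 596, 596, 596]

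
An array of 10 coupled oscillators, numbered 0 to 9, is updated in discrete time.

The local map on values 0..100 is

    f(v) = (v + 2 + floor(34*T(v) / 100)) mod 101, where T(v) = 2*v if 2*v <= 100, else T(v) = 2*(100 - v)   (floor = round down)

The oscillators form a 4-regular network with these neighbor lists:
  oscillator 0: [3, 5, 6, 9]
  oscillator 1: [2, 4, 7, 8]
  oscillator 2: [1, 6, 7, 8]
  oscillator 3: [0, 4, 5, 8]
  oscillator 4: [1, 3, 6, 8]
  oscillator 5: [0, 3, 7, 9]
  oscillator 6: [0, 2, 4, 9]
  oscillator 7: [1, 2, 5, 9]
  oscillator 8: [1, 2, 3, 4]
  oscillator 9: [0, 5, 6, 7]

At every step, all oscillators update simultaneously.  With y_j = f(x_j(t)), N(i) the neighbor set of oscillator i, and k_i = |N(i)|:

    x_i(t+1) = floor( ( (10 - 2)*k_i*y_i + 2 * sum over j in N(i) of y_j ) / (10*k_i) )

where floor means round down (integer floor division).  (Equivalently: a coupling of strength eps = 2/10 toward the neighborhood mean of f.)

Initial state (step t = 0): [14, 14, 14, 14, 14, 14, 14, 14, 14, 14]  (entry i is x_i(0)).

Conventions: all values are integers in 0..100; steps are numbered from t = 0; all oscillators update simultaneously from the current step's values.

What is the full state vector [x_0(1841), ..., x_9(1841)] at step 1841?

Simulating step by step:
t=0: [14, 14, 14, 14, 14, 14, 14, 14, 14, 14]
t=1: [25, 25, 25, 25, 25, 25, 25, 25, 25, 25]
t=2: [44, 44, 44, 44, 44, 44, 44, 44, 44, 44]
t=3: [75, 75, 75, 75, 75, 75, 75, 75, 75, 75]
t=4: [94, 94, 94, 94, 94, 94, 94, 94, 94, 94]
t=5: [100, 100, 100, 100, 100, 100, 100, 100, 100, 100]
t=6: [1, 1, 1, 1, 1, 1, 1, 1, 1, 1]
t=7: [3, 3, 3, 3, 3, 3, 3, 3, 3, 3]
t=8: [7, 7, 7, 7, 7, 7, 7, 7, 7, 7]
t=9: [13, 13, 13, 13, 13, 13, 13, 13, 13, 13]
t=10: [23, 23, 23, 23, 23, 23, 23, 23, 23, 23]
t=11: [40, 40, 40, 40, 40, 40, 40, 40, 40, 40]
t=12: [69, 69, 69, 69, 69, 69, 69, 69, 69, 69]
t=13: [92, 92, 92, 92, 92, 92, 92, 92, 92, 92]
t=14: [99, 99, 99, 99, 99, 99, 99, 99, 99, 99]
t=15: [0, 0, 0, 0, 0, 0, 0, 0, 0, 0]
t=16: [2, 2, 2, 2, 2, 2, 2, 2, 2, 2]
t=17: [5, 5, 5, 5, 5, 5, 5, 5, 5, 5]
t=18: [10, 10, 10, 10, 10, 10, 10, 10, 10, 10]
t=19: [18, 18, 18, 18, 18, 18, 18, 18, 18, 18]
t=20: [32, 32, 32, 32, 32, 32, 32, 32, 32, 32]
t=21: [55, 55, 55, 55, 55, 55, 55, 55, 55, 55]
t=22: [87, 87, 87, 87, 87, 87, 87, 87, 87, 87]
t=23: [97, 97, 97, 97, 97, 97, 97, 97, 97, 97]
t=24: [0, 0, 0, 0, 0, 0, 0, 0, 0, 0]

Answer: [97, 97, 97, 97, 97, 97, 97, 97, 97, 97]
Key observation: The state at step 15, [0, 0, 0, 0, 0, 0, 0, 0, 0, 0], reappears at step 24: the system is in a cycle of period 9 from step 15 on.  Therefore the state at step 1841 equals the state at step 15 + ((1841 - 15) mod 9) = 23, which is [97, 97, 97, 97, 97, 97, 97, 97, 97, 97].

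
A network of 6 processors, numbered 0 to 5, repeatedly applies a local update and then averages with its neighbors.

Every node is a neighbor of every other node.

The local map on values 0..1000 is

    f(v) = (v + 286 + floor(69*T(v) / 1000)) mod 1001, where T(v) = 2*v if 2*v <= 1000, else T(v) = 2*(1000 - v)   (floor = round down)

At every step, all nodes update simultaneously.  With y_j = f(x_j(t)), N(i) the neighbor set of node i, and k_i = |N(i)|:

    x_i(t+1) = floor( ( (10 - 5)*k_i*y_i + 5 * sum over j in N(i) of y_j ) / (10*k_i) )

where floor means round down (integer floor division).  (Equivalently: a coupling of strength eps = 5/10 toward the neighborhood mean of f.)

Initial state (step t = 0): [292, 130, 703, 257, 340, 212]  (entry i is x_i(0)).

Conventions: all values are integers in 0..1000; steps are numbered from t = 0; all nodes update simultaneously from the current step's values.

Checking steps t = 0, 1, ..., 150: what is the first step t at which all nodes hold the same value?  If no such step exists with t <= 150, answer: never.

Answer: 8
Key observation: Synchronization is absorbing here: once all nodes are equal they stay equal, and step 8 is the first all-equal step.

Derivation:
t=0: [292, 130, 703, 257, 340, 212]  (not all equal)
t=1: [532, 458, 296, 516, 554, 496]  (not all equal)
t=2: [845, 815, 741, 840, 853, 833]  (not all equal)
t=3: [138, 128, 102, 137, 141, 134]  (not all equal)
t=4: [437, 432, 420, 436, 438, 435]  (not all equal)
t=5: [780, 777, 772, 779, 780, 779]  (not all equal)
t=6: [93, 92, 91, 93, 93, 93]  (not all equal)
t=7: [390, 390, 389, 390, 390, 390]  (not all equal)
t=8: [728, 728, 728, 728, 728, 728]  (all equal)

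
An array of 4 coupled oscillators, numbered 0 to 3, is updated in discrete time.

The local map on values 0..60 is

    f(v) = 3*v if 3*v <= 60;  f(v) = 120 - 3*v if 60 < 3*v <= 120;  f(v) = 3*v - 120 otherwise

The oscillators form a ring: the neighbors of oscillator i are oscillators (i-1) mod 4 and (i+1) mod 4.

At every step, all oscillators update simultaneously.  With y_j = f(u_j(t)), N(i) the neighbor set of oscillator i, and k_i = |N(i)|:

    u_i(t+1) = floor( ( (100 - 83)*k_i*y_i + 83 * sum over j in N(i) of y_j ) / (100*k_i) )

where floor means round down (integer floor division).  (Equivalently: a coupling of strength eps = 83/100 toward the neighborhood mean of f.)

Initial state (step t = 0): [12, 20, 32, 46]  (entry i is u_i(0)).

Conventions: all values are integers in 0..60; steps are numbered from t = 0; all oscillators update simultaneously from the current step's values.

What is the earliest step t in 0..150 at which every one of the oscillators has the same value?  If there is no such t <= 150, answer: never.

Answer: 13
Key observation: Synchronization is absorbing here: once all oscillators are equal they stay equal, and step 13 is the first all-equal step.

Derivation:
t=0: [12, 20, 32, 46]  (not all equal)
t=1: [38, 35, 36, 27]  (not all equal)
t=2: [23, 10, 24, 14]  (not all equal)
t=3: [38, 46, 38, 48]  (not all equal)
t=4: [18, 8, 18, 9]  (not all equal)
t=5: [30, 48, 30, 49]  (not all equal)
t=6: [26, 28, 26, 29]  (not all equal)
t=7: [35, 40, 35, 40]  (not all equal)
t=8: [2, 12, 2, 12]  (not all equal)
t=9: [30, 11, 30, 11]  (not all equal)
t=10: [32, 30, 32, 30]  (not all equal)
t=11: [28, 25, 28, 25]  (not all equal)
t=12: [43, 37, 43, 37]  (not all equal)
t=13: [9, 9, 9, 9]  (all equal)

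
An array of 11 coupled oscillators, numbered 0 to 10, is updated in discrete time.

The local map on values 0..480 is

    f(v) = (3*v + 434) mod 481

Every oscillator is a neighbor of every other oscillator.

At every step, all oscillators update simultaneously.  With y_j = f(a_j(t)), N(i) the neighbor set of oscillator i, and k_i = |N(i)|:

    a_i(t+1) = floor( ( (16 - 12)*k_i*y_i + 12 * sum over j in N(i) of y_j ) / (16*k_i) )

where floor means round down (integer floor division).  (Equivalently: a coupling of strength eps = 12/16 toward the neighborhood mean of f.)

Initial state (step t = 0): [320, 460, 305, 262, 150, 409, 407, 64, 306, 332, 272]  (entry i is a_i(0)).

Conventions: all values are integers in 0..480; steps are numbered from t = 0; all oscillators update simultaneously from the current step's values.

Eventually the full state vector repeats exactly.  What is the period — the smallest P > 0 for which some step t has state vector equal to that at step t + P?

Answer: 18
Key observation: The state at step 10, [50, 49, 49, 50, 50, 50, 50, 50, 49, 50, 50], reappears at step 28 — and no state repeats earlier — so the cycle the system enters has period 18.

Derivation:
t=0: [320, 460, 305, 262, 150, 409, 407, 64, 306, 332, 272]
t=1: [343, 332, 335, 313, 338, 306, 305, 293, 336, 349, 318]
t=2: [262, 340, 342, 330, 259, 327, 326, 320, 342, 265, 333]
t=3: [276, 233, 234, 312, 275, 310, 310, 307, 234, 278, 313]
t=4: [310, 287, 288, 329, 309, 328, 328, 326, 288, 311, 329]
t=5: [407, 395, 395, 417, 406, 416, 416, 415, 395, 407, 417]
t=6: [214, 207, 207, 219, 213, 218, 218, 218, 207, 214, 219]
t=7: [114, 110, 110, 116, 113, 116, 116, 116, 110, 114, 116]
t=8: [294, 292, 292, 295, 293, 295, 295, 295, 292, 294, 295]
t=9: [353, 352, 352, 354, 353, 354, 354, 354, 352, 353, 354]
t=10: [50, 49, 49, 50, 50, 50, 50, 50, 49, 50, 50]
t=11: [102, 101, 101, 102, 102, 102, 102, 102, 101, 102, 102]
t=12: [258, 257, 257, 258, 258, 258, 258, 258, 257, 258, 258]
t=13: [245, 244, 244, 245, 245, 245, 245, 245, 244, 245, 245]
t=14: [206, 205, 205, 206, 206, 206, 206, 206, 205, 206, 206]
t=15: [89, 88, 88, 89, 89, 89, 89, 89, 88, 89, 89]
t=16: [219, 218, 218, 219, 219, 219, 219, 219, 218, 219, 219]
t=17: [128, 127, 127, 128, 128, 128, 128, 128, 127, 128, 128]
t=18: [336, 335, 335, 336, 336, 336, 336, 336, 335, 336, 336]
t=19: [479, 478, 478, 479, 479, 479, 479, 479, 478, 479, 479]
t=20: [427, 426, 426, 427, 427, 427, 427, 427, 426, 427, 427]
t=21: [271, 270, 270, 271, 271, 271, 271, 271, 270, 271, 271]
t=22: [284, 283, 283, 284, 284, 284, 284, 284, 283, 284, 284]
t=23: [323, 322, 322, 323, 323, 323, 323, 323, 322, 323, 323]
t=24: [440, 439, 439, 440, 440, 440, 440, 440, 439, 440, 440]
t=25: [310, 309, 309, 310, 310, 310, 310, 310, 309, 310, 310]
t=26: [401, 400, 400, 401, 401, 401, 401, 401, 400, 401, 401]
t=27: [193, 192, 192, 193, 193, 193, 193, 193, 192, 193, 193]
t=28: [50, 49, 49, 50, 50, 50, 50, 50, 49, 50, 50]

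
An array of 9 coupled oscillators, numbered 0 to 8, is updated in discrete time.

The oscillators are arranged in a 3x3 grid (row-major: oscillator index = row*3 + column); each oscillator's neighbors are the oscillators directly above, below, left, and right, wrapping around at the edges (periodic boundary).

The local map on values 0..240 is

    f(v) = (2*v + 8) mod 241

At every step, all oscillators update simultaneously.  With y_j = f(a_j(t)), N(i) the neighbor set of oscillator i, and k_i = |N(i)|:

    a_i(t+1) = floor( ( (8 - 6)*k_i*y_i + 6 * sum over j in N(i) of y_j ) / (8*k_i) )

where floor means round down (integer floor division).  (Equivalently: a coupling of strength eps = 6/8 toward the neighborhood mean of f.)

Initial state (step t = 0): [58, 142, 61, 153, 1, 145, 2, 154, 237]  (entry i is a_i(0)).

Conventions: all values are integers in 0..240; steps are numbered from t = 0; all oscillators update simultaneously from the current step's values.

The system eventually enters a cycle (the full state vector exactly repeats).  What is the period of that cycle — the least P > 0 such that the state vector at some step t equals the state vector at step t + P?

Answer: 24
Key observation: The state at step 31, [123, 121, 121, 124, 122, 122, 125, 123, 123], reappears at step 55 — and no state repeats earlier — so the cycle the system enters has period 24.

Derivation:
t=0: [58, 142, 61, 153, 1, 145, 2, 154, 237]
t=1: [80, 76, 76, 56, 50, 54, 54, 32, 51]
t=2: [146, 135, 143, 125, 114, 122, 117, 110, 114]
t=3: [35, 117, 77, 61, 113, 104, 101, 152, 113]
t=4: [113, 102, 139, 170, 136, 196, 148, 145, 182]
t=5: [138, 123, 149, 119, 110, 100, 114, 97, 93]
t=6: [70, 104, 102, 135, 137, 144, 142, 176, 181]
t=7: [133, 151, 155, 64, 90, 92, 93, 111, 114]
t=8: [97, 116, 118, 147, 164, 167, 167, 186, 188]
t=9: [126, 142, 129, 108, 125, 81, 127, 143, 100]
t=10: [64, 34, 90, 98, 97, 131, 99, 68, 102]
t=11: [160, 144, 131, 158, 135, 158, 182, 166, 159]
t=12: [77, 61, 65, 84, 69, 64, 99, 82, 85]
t=13: [162, 148, 148, 165, 151, 153, 180, 166, 166]
t=14: [88, 76, 76, 91, 79, 79, 104, 91, 92]
t=15: [182, 171, 171, 184, 173, 174, 195, 185, 185]
t=16: [128, 119, 119, 130, 121, 121, 140, 131, 131]
t=17: [21, 13, 13, 23, 15, 15, 32, 24, 24]
t=18: [48, 41, 41, 50, 43, 43, 58, 51, 51]
t=19: [103, 97, 97, 105, 98, 98, 112, 105, 105]
t=20: [213, 207, 207, 214, 208, 208, 220, 215, 215]
t=21: [191, 186, 186, 192, 187, 187, 198, 193, 193]
t=22: [148, 143, 143, 149, 144, 144, 154, 150, 150]
t=23: [61, 57, 57, 62, 58, 58, 67, 63, 63]
t=24: [129, 126, 126, 130, 127, 127, 134, 131, 131]
t=25: [25, 22, 22, 25, 23, 23, 29, 26, 26]
t=26: [57, 55, 55, 58, 55, 55, 60, 58, 58]
t=27: [122, 119, 119, 122, 120, 120, 124, 122, 122]
t=28: [9, 7, 7, 10, 8, 8, 12, 9, 9]
t=29: [26, 23, 23, 26, 24, 24, 27, 26, 26]
t=30: [58, 56, 56, 58, 57, 57, 60, 58, 58]
t=31: [123, 121, 121, 124, 122, 122, 125, 123, 123]
t=32: [12, 10, 10, 13, 11, 11, 14, 12, 12]
t=33: [31, 29, 29, 32, 30, 30, 33, 31, 31]
t=34: [69, 67, 67, 70, 68, 68, 71, 69, 69]
t=35: [145, 143, 143, 146, 144, 144, 147, 145, 145]
t=36: [56, 54, 54, 57, 55, 55, 58, 56, 56]
t=37: [119, 117, 117, 120, 118, 118, 121, 119, 119]
t=38: [4, 2, 2, 5, 3, 3, 6, 4, 4]
t=39: [15, 13, 13, 16, 14, 14, 17, 15, 15]
t=40: [37, 35, 35, 38, 36, 36, 39, 37, 37]
t=41: [81, 79, 79, 82, 80, 80, 83, 81, 81]
t=42: [169, 167, 167, 170, 168, 168, 171, 169, 169]
t=43: [104, 102, 102, 105, 103, 103, 106, 104, 104]
t=44: [215, 213, 213, 216, 214, 214, 217, 215, 215]
t=45: [196, 194, 194, 197, 195, 195, 198, 196, 196]
t=46: [158, 156, 156, 159, 157, 157, 160, 158, 158]
t=47: [82, 80, 80, 83, 81, 81, 84, 82, 82]
t=48: [171, 169, 169, 172, 170, 170, 173, 171, 171]
t=49: [108, 106, 106, 109, 107, 107, 110, 108, 108]
t=50: [223, 221, 221, 224, 222, 222, 225, 223, 223]
t=51: [212, 210, 210, 213, 211, 211, 214, 212, 212]
t=52: [190, 188, 188, 191, 189, 189, 192, 190, 190]
t=53: [146, 144, 144, 147, 145, 145, 148, 146, 146]
t=54: [58, 56, 56, 59, 57, 57, 60, 58, 58]
t=55: [123, 121, 121, 124, 122, 122, 125, 123, 123]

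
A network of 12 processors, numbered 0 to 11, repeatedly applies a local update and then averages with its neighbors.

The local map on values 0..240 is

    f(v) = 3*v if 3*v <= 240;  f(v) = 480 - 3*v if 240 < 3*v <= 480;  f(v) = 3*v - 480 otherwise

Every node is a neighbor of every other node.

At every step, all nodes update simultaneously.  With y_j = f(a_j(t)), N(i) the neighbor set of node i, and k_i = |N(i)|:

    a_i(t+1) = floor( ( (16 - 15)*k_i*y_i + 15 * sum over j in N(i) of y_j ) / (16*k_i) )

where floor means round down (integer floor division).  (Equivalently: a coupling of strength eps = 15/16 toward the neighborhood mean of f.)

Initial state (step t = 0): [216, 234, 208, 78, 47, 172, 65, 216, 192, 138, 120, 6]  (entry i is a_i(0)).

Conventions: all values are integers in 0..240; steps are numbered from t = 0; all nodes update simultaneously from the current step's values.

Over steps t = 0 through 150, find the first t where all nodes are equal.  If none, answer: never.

Answer: 2
Key observation: Synchronization is absorbing here: once all nodes are equal they stay equal, and step 2 is the first all-equal step.

Derivation:
t=0: [216, 234, 208, 78, 47, 172, 65, 216, 192, 138, 120, 6]  (not all equal)
t=1: [133, 132, 133, 131, 133, 136, 132, 133, 134, 135, 134, 136]  (not all equal)
t=2: [79, 79, 79, 79, 79, 79, 79, 79, 79, 79, 79, 79]  (all equal)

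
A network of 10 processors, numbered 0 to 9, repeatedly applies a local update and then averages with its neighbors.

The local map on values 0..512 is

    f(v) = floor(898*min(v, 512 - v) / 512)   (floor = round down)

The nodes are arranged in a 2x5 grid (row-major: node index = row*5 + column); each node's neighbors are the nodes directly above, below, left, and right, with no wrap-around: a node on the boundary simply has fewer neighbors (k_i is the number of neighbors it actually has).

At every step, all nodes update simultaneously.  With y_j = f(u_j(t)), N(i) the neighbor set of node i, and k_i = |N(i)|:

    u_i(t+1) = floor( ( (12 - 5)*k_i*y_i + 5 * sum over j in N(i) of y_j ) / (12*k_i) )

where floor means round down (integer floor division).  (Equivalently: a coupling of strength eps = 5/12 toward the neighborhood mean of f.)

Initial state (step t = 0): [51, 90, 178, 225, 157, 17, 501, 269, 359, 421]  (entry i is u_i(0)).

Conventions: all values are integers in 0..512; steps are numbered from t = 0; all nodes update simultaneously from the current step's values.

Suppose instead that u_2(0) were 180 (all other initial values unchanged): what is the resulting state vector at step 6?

Simulating step by step:
t=0: [51, 90, 180, 225, 157, 17, 501, 269, 359, 421]
t=1: [90, 150, 319, 349, 275, 39, 96, 332, 292, 205]
t=2: [160, 245, 317, 324, 376, 107, 187, 307, 357, 376]
t=3: [291, 382, 354, 310, 256, 235, 326, 339, 286, 244]
t=4: [359, 270, 284, 362, 424, 388, 321, 315, 381, 425]
t=5: [289, 386, 376, 262, 176, 252, 331, 334, 239, 168]
t=6: [365, 259, 273, 389, 332, 404, 320, 317, 389, 322]

Answer: [365, 259, 273, 389, 332, 404, 320, 317, 389, 322]
Key observation: This trace re-runs the system from the modified initial state.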